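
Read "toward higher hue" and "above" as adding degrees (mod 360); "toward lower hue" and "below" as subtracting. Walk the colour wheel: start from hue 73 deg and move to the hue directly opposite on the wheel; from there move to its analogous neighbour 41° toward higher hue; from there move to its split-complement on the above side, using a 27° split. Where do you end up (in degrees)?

141°

+180° (complement): 73 + 180 = 253°
+41° (analog 41° ↑): 253 + 41 = 294°
+207° (split-comp 27° ↑): 294 + 207 = 501 → 501 − 360 = 141°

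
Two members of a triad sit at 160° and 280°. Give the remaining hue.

A triad spaces three hues 120° apart.
The full set is {40°, 160°, 280°}.

40°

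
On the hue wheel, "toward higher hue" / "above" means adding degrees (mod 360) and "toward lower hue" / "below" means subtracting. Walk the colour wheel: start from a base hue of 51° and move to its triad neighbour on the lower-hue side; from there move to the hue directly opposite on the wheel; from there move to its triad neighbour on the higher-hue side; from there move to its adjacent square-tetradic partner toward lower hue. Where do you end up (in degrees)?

−120° (triadic ↓): 51 − 120 = -69 → -69 + 360 = 291°
+180° (complement): 291 + 180 = 471 → 471 − 360 = 111°
+120° (triadic ↑): 111 + 120 = 231°
−90° (square ↓): 231 − 90 = 141°

141°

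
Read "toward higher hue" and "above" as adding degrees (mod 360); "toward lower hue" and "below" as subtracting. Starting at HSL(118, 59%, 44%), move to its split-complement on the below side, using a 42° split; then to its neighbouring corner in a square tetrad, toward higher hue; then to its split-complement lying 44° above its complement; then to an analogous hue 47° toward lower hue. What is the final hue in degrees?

163°

+138° (split-comp 42° ↓): 118 + 138 = 256°
+90° (square ↑): 256 + 90 = 346°
+224° (split-comp 44° ↑): 346 + 224 = 570 → 570 − 360 = 210°
−47° (analog 47° ↓): 210 − 47 = 163°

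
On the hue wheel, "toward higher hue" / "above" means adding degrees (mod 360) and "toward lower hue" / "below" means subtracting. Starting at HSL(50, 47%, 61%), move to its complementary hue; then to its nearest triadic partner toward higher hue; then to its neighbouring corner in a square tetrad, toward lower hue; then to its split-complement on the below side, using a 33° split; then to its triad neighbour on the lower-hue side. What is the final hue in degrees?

+180° (complement): 50 + 180 = 230°
+120° (triadic ↑): 230 + 120 = 350°
−90° (square ↓): 350 − 90 = 260°
+147° (split-comp 33° ↓): 260 + 147 = 407 → 407 − 360 = 47°
−120° (triadic ↓): 47 − 120 = -73 → -73 + 360 = 287°

287°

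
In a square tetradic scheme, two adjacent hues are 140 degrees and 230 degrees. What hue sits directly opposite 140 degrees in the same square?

320°

A square tetradic scheme places four hues 90° apart; opposite corners are 180° apart.
140 + 180 = 320°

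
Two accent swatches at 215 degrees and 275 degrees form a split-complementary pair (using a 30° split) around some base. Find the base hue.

The accents sit 30° either side of the complement, so the complement is their short-arc midpoint on the wheel.
Short-arc midpoint of 215° and 275°: 245°.
Base is 180° from the complement: 245 − 180 = 65°

65°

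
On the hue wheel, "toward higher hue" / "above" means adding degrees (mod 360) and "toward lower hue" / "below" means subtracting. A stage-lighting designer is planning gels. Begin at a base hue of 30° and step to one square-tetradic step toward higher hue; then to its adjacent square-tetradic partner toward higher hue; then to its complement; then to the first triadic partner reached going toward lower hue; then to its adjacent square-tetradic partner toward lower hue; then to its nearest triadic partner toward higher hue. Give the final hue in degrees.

300°

+90° (square ↑): 30 + 90 = 120°
+90° (square ↑): 120 + 90 = 210°
+180° (complement): 210 + 180 = 390 → 390 − 360 = 30°
−120° (triadic ↓): 30 − 120 = -90 → -90 + 360 = 270°
−90° (square ↓): 270 − 90 = 180°
+120° (triadic ↑): 180 + 120 = 300°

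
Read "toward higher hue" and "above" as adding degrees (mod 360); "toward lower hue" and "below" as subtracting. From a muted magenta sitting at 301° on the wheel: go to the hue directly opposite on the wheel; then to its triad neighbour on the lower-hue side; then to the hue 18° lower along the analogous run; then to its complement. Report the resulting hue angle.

163°

301 + 180 = 481 → 481 − 360 = 121°   (complement)
121 − 120 = 1°   (triadic ↓)
1 − 18 = -17 → -17 + 360 = 343°   (analog 18° ↓)
343 + 180 = 523 → 523 − 360 = 163°   (complement)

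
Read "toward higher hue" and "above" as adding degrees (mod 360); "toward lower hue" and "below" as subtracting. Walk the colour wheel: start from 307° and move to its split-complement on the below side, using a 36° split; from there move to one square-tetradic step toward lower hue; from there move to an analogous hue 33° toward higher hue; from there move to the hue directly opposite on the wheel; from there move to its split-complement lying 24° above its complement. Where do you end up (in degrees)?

+144° (split-comp 36° ↓): 307 + 144 = 451 → 451 − 360 = 91°
−90° (square ↓): 91 − 90 = 1°
+33° (analog 33° ↑): 1 + 33 = 34°
+180° (complement): 34 + 180 = 214°
+204° (split-comp 24° ↑): 214 + 204 = 418 → 418 − 360 = 58°

58°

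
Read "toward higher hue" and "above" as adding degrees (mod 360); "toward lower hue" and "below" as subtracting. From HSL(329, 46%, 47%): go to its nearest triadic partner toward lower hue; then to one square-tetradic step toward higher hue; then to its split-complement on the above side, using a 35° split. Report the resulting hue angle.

−120° (triadic ↓): 329 − 120 = 209°
+90° (square ↑): 209 + 90 = 299°
+215° (split-comp 35° ↑): 299 + 215 = 514 → 514 − 360 = 154°

154°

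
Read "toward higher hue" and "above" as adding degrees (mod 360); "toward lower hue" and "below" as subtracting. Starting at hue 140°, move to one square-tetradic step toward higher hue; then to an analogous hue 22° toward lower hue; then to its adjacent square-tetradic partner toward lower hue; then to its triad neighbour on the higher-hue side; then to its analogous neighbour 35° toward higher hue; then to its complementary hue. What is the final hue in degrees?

square ↑ +90°: 140 + 90 = 230°
analog 22° ↓ −22°: 230 − 22 = 208°
square ↓ −90°: 208 − 90 = 118°
triadic ↑ +120°: 118 + 120 = 238°
analog 35° ↑ +35°: 238 + 35 = 273°
complement +180°: 273 + 180 = 453 → 453 − 360 = 93°

93°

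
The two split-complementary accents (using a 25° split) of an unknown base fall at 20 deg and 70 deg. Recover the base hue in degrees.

225°

The accents sit 25° either side of the complement, so the complement is their short-arc midpoint on the wheel.
Short-arc midpoint of 20° and 70°: 45°.
Base is 180° from the complement: 45 − 180 = -135 → -135 + 360 = 225°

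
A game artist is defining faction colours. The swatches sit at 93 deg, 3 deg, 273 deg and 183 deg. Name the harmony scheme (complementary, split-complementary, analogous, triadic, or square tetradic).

square tetradic

Sort the hues: 3°, 93°, 183°, 273°.
Successive gaps around the wheel: 90°, 90°, 90°, 90°.
Four hues every 90° form a square tetradic scheme.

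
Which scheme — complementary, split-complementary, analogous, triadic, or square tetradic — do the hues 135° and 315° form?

Sort the hues: 135°, 315°.
Successive gaps around the wheel: 180°, 180°.
Two hues 180° apart are complementary.

complementary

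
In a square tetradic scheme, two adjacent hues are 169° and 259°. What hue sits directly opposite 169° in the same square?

349°

A square tetradic scheme places four hues 90° apart; opposite corners are 180° apart.
169 + 180 = 349°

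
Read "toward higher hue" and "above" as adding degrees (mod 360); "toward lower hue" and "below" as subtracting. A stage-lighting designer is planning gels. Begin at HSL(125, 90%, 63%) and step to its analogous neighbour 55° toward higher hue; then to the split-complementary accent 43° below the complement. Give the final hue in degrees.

317°

125 + 55 = 180°   (analog 55° ↑)
180 + 137 = 317°   (split-comp 43° ↓)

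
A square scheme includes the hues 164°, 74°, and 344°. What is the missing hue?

254°

A square tetradic scheme places four hues every 90°.
The full set through 74° is {74°, 164°, 254°, 344°}.
Given {74°, 164°, 344°}, the missing hue is 254°.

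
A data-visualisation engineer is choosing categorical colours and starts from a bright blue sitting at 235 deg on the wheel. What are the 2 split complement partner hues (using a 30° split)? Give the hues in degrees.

25° and 85°

Complement of 235 deg: 235 + 180 = 415 → 415 − 360 = 55°
55 − 30 = 25°
55 + 30 = 85°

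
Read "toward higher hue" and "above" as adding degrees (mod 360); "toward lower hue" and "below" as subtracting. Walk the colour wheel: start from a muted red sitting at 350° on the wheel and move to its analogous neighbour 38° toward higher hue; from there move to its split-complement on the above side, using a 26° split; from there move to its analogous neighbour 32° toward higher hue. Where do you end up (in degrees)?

350 + 38 = 388 → 388 − 360 = 28°   (analog 38° ↑)
28 + 206 = 234°   (split-comp 26° ↑)
234 + 32 = 266°   (analog 32° ↑)

266°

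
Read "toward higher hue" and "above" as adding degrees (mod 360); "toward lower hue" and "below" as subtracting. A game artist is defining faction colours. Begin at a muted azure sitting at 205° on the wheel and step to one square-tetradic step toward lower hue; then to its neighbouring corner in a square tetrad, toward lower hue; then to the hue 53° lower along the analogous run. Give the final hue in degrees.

332°

205 − 90 = 115°   (square ↓)
115 − 90 = 25°   (square ↓)
25 − 53 = -28 → -28 + 360 = 332°   (analog 53° ↓)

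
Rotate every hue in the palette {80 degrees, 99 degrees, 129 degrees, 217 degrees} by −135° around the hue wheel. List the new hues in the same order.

80 − 135 = -55 → -55 + 360 = 305°
99 − 135 = -36 → -36 + 360 = 324°
129 − 135 = -6 → -6 + 360 = 354°
217 − 135 = 82°

305°, 324°, 354°, 82°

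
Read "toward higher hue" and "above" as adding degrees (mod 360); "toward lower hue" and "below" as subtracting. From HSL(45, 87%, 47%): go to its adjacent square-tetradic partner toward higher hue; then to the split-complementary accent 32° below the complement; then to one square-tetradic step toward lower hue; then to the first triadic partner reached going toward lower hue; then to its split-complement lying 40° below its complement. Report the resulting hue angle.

square ↑ +90°: 45 + 90 = 135°
split-comp 32° ↓ +148°: 135 + 148 = 283°
square ↓ −90°: 283 − 90 = 193°
triadic ↓ −120°: 193 − 120 = 73°
split-comp 40° ↓ +140°: 73 + 140 = 213°

213°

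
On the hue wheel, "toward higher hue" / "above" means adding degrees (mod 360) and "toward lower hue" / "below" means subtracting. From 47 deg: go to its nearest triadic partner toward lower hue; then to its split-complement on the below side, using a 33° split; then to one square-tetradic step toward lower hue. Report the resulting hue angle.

344°

−120° (triadic ↓): 47 − 120 = -73 → -73 + 360 = 287°
+147° (split-comp 33° ↓): 287 + 147 = 434 → 434 − 360 = 74°
−90° (square ↓): 74 − 90 = -16 → -16 + 360 = 344°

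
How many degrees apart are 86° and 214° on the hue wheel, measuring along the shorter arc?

128°

|86 − 214| = 128.
128 ≤ 180, so the shorter arc is 128°.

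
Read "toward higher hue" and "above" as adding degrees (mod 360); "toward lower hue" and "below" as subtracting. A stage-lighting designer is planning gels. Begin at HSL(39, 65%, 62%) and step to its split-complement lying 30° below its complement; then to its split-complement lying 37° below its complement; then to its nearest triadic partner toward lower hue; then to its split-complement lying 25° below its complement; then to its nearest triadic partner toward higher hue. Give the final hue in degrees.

+150° (split-comp 30° ↓): 39 + 150 = 189°
+143° (split-comp 37° ↓): 189 + 143 = 332°
−120° (triadic ↓): 332 − 120 = 212°
+155° (split-comp 25° ↓): 212 + 155 = 367 → 367 − 360 = 7°
+120° (triadic ↑): 7 + 120 = 127°

127°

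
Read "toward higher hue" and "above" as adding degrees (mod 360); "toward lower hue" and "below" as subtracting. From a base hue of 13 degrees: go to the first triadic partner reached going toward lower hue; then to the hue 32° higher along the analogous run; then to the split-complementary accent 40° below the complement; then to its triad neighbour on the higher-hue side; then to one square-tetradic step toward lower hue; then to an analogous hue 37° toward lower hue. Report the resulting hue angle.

triadic ↓ −120°: 13 − 120 = -107 → -107 + 360 = 253°
analog 32° ↑ +32°: 253 + 32 = 285°
split-comp 40° ↓ +140°: 285 + 140 = 425 → 425 − 360 = 65°
triadic ↑ +120°: 65 + 120 = 185°
square ↓ −90°: 185 − 90 = 95°
analog 37° ↓ −37°: 95 − 37 = 58°

58°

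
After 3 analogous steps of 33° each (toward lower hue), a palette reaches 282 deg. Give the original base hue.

3 steps of 33° (toward lower hue) give a net shift of −99°.
Start = end − shift: 282 + 99 = 381 → 381 − 360 = 21°

21°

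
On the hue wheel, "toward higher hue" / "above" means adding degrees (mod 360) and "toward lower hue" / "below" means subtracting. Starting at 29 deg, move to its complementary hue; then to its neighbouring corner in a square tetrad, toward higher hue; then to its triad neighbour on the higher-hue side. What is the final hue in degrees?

59°

complement +180°: 29 + 180 = 209°
square ↑ +90°: 209 + 90 = 299°
triadic ↑ +120°: 299 + 120 = 419 → 419 − 360 = 59°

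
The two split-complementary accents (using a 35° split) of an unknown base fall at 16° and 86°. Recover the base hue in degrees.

The accents sit 35° either side of the complement, so the complement is their short-arc midpoint on the wheel.
Short-arc midpoint of 16° and 86°: 51°.
Base is 180° from the complement: 51 − 180 = -129 → -129 + 360 = 231°

231°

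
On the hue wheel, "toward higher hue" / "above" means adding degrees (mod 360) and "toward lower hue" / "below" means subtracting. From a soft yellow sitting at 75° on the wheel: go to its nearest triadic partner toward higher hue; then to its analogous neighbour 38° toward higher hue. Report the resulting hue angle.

233°

75 + 120 = 195°   (triadic ↑)
195 + 38 = 233°   (analog 38° ↑)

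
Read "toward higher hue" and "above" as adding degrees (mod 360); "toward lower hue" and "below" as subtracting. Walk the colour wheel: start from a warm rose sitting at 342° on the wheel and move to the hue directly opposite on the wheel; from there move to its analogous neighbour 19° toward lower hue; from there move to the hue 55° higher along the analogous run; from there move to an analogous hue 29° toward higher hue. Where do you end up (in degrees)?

227°

complement +180°: 342 + 180 = 522 → 522 − 360 = 162°
analog 19° ↓ −19°: 162 − 19 = 143°
analog 55° ↑ +55°: 143 + 55 = 198°
analog 29° ↑ +29°: 198 + 29 = 227°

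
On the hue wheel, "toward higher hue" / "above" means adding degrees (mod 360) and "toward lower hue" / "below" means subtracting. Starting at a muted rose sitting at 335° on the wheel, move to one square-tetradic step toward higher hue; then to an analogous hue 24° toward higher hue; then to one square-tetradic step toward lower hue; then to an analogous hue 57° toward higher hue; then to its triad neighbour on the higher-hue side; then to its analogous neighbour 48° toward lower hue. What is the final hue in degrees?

335 + 90 = 425 → 425 − 360 = 65°   (square ↑)
65 + 24 = 89°   (analog 24° ↑)
89 − 90 = -1 → -1 + 360 = 359°   (square ↓)
359 + 57 = 416 → 416 − 360 = 56°   (analog 57° ↑)
56 + 120 = 176°   (triadic ↑)
176 − 48 = 128°   (analog 48° ↓)

128°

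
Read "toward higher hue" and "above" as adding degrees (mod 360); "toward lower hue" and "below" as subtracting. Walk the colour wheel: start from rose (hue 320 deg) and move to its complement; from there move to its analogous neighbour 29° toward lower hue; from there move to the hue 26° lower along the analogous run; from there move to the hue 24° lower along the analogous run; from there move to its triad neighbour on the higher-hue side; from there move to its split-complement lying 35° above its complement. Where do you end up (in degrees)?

complement +180°: 320 + 180 = 500 → 500 − 360 = 140°
analog 29° ↓ −29°: 140 − 29 = 111°
analog 26° ↓ −26°: 111 − 26 = 85°
analog 24° ↓ −24°: 85 − 24 = 61°
triadic ↑ +120°: 61 + 120 = 181°
split-comp 35° ↑ +215°: 181 + 215 = 396 → 396 − 360 = 36°

36°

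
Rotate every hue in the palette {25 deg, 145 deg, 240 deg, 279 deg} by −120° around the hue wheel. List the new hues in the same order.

265°, 25°, 120°, 159°

25 − 120 = -95 → -95 + 360 = 265°
145 − 120 = 25°
240 − 120 = 120°
279 − 120 = 159°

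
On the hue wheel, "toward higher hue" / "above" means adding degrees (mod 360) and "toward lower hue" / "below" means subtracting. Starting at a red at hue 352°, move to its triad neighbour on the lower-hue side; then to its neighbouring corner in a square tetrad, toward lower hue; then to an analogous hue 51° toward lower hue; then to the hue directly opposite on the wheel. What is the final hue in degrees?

271°

triadic ↓ −120°: 352 − 120 = 232°
square ↓ −90°: 232 − 90 = 142°
analog 51° ↓ −51°: 142 − 51 = 91°
complement +180°: 91 + 180 = 271°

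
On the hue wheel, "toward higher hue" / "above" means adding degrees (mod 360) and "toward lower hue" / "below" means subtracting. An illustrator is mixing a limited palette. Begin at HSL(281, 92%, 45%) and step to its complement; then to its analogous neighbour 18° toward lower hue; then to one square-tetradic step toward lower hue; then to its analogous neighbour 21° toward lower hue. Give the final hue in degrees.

332°

281 + 180 = 461 → 461 − 360 = 101°   (complement)
101 − 18 = 83°   (analog 18° ↓)
83 − 90 = -7 → -7 + 360 = 353°   (square ↓)
353 − 21 = 332°   (analog 21° ↓)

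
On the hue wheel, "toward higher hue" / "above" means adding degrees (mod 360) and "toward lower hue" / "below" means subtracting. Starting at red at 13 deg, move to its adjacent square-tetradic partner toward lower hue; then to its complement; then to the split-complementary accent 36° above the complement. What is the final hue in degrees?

−90° (square ↓): 13 − 90 = -77 → -77 + 360 = 283°
+180° (complement): 283 + 180 = 463 → 463 − 360 = 103°
+216° (split-comp 36° ↑): 103 + 216 = 319°

319°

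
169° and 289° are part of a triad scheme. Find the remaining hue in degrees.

49°

A triad places three hues 120° apart.
The full set through 169° is {49°, 169°, 289°}.
Given {169°, 289°}, the missing hue is 49°.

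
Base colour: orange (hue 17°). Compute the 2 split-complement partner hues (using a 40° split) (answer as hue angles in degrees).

Complement of 17°: 17 + 180 = 197°
197 − 40 = 157°
197 + 40 = 237°

157° and 237°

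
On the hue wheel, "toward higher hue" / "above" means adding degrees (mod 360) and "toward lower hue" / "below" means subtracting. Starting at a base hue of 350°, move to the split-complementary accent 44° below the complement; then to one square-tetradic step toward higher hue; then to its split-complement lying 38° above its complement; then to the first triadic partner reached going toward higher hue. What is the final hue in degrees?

+136° (split-comp 44° ↓): 350 + 136 = 486 → 486 − 360 = 126°
+90° (square ↑): 126 + 90 = 216°
+218° (split-comp 38° ↑): 216 + 218 = 434 → 434 − 360 = 74°
+120° (triadic ↑): 74 + 120 = 194°

194°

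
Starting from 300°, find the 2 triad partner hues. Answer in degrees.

A triad places three hues 120° apart.
300 + 120 = 420 → 420 − 360 = 60°
300 + 240 = 540 → 540 − 360 = 180°

60° and 180°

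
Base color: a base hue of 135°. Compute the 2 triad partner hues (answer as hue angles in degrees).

A triad places three hues 120° apart.
135 + 120 = 255°
135 + 240 = 375 → 375 − 360 = 15°

255° and 15°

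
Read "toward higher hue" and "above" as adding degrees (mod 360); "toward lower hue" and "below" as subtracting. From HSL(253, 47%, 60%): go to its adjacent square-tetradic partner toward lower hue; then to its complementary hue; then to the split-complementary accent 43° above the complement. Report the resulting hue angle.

206°

square ↓ −90°: 253 − 90 = 163°
complement +180°: 163 + 180 = 343°
split-comp 43° ↑ +223°: 343 + 223 = 566 → 566 − 360 = 206°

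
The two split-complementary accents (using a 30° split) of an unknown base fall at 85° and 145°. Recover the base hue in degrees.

295°

The accents sit 30° either side of the complement, so the complement is their short-arc midpoint on the wheel.
Short-arc midpoint of 85° and 145°: 115°.
Base is 180° from the complement: 115 − 180 = -65 → -65 + 360 = 295°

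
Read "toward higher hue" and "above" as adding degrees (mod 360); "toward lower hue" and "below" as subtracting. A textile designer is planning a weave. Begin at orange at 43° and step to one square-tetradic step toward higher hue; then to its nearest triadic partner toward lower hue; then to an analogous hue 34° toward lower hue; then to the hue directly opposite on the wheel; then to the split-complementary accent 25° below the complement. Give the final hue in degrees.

314°

+90° (square ↑): 43 + 90 = 133°
−120° (triadic ↓): 133 − 120 = 13°
−34° (analog 34° ↓): 13 − 34 = -21 → -21 + 360 = 339°
+180° (complement): 339 + 180 = 519 → 519 − 360 = 159°
+155° (split-comp 25° ↓): 159 + 155 = 314°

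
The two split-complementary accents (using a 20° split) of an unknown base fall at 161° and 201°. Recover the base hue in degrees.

The accents sit 20° either side of the complement, so the complement is their short-arc midpoint on the wheel.
Short-arc midpoint of 161° and 201°: 181°.
Base is 180° from the complement: 181 − 180 = 1°

1°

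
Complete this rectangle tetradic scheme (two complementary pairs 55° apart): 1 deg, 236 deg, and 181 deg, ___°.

A rectangular tetradic uses two complementary pairs 55° apart: offsets 0°, 55°, 180°, 235°.
Among {1°, 181°, 236°}, 1° and 181° are a 180° pair.
The remaining hue 236° needs its own complement: 236 + 180 = 416 → 416 − 360 = 56°

56°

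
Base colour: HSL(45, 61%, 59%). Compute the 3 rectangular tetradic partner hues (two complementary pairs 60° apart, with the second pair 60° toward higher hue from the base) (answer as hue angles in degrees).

105°, 225°, and 285°

A rectangular tetradic uses two complementary pairs 60° apart: offsets 0°, 60°, 180°, 240°.
45 + 60 = 105°
45 + 180 = 225°
45 + 240 = 285°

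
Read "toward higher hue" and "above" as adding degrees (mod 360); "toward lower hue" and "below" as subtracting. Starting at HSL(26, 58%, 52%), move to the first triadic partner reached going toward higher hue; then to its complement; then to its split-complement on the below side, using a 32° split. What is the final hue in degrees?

+120° (triadic ↑): 26 + 120 = 146°
+180° (complement): 146 + 180 = 326°
+148° (split-comp 32° ↓): 326 + 148 = 474 → 474 − 360 = 114°

114°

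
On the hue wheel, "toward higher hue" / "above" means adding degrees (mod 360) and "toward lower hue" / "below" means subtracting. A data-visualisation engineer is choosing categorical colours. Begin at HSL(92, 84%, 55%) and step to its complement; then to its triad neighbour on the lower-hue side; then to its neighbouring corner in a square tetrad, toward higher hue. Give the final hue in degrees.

92 + 180 = 272°   (complement)
272 − 120 = 152°   (triadic ↓)
152 + 90 = 242°   (square ↑)

242°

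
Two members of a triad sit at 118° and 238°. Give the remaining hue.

A triad spaces three hues 120° apart.
The full set is {118°, 238°, 358°}.

358°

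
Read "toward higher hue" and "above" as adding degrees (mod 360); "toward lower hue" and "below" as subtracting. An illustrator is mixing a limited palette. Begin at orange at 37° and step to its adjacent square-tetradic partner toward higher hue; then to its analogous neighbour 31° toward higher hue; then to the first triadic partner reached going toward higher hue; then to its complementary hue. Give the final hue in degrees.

98°

square ↑ +90°: 37 + 90 = 127°
analog 31° ↑ +31°: 127 + 31 = 158°
triadic ↑ +120°: 158 + 120 = 278°
complement +180°: 278 + 180 = 458 → 458 − 360 = 98°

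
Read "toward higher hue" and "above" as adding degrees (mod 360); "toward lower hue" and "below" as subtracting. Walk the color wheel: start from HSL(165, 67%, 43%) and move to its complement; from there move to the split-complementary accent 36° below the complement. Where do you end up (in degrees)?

129°

+180° (complement): 165 + 180 = 345°
+144° (split-comp 36° ↓): 345 + 144 = 489 → 489 − 360 = 129°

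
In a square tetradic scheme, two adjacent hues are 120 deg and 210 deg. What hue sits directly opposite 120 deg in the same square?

A square tetradic scheme places four hues 90° apart; opposite corners are 180° apart.
120 + 180 = 300°

300°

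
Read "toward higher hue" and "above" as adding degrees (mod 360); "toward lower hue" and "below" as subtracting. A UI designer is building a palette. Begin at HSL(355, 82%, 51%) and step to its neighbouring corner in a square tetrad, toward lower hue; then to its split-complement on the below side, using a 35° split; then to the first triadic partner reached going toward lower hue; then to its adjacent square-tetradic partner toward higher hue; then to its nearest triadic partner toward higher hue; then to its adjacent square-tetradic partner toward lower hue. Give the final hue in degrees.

50°

−90° (square ↓): 355 − 90 = 265°
+145° (split-comp 35° ↓): 265 + 145 = 410 → 410 − 360 = 50°
−120° (triadic ↓): 50 − 120 = -70 → -70 + 360 = 290°
+90° (square ↑): 290 + 90 = 380 → 380 − 360 = 20°
+120° (triadic ↑): 20 + 120 = 140°
−90° (square ↓): 140 − 90 = 50°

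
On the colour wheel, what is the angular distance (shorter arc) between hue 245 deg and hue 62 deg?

|245 − 62| = 183.
The shorter arc is 360 − 183 = 177°.

177°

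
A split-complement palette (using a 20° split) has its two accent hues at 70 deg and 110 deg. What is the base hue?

The accents sit 20° either side of the complement, so the complement is their short-arc midpoint on the wheel.
Short-arc midpoint of 70° and 110°: 90°.
Base is 180° from the complement: 90 − 180 = -90 → -90 + 360 = 270°

270°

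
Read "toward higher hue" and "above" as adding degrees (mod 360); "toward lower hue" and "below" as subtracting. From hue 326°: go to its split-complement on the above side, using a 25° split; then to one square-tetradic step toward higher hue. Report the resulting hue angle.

261°

+205° (split-comp 25° ↑): 326 + 205 = 531 → 531 − 360 = 171°
+90° (square ↑): 171 + 90 = 261°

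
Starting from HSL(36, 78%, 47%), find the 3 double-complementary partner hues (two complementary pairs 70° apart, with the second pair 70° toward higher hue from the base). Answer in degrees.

A rectangular tetradic uses two complementary pairs 70° apart: offsets 0°, 70°, 180°, 250°.
36 + 70 = 106°
36 + 180 = 216°
36 + 250 = 286°

106°, 216°, 286°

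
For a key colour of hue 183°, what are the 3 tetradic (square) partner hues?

273°, 3°, 93°

183 + 90 = 273°
183 + 180 = 363 → 363 − 360 = 3°
183 + 270 = 453 → 453 − 360 = 93°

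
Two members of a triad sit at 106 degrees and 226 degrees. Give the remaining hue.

A triad spaces three hues 120° apart.
The full set is {106°, 226°, 346°}.

346°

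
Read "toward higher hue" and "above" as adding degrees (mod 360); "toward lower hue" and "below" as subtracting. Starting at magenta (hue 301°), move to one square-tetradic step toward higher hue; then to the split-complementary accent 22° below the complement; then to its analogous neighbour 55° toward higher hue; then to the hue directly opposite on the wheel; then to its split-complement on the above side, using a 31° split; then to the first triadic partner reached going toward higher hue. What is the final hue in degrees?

301 + 90 = 391 → 391 − 360 = 31°   (square ↑)
31 + 158 = 189°   (split-comp 22° ↓)
189 + 55 = 244°   (analog 55° ↑)
244 + 180 = 424 → 424 − 360 = 64°   (complement)
64 + 211 = 275°   (split-comp 31° ↑)
275 + 120 = 395 → 395 − 360 = 35°   (triadic ↑)

35°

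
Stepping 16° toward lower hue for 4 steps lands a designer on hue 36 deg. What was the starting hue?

100°

4 steps of 16° (toward lower hue) give a net shift of −64°.
Start = end − shift: 36 + 64 = 100°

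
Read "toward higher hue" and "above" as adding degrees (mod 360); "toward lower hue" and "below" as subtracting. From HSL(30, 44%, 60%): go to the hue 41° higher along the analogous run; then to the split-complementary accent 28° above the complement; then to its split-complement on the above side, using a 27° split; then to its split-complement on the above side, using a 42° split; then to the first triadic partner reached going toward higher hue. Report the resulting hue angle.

analog 41° ↑ +41°: 30 + 41 = 71°
split-comp 28° ↑ +208°: 71 + 208 = 279°
split-comp 27° ↑ +207°: 279 + 207 = 486 → 486 − 360 = 126°
split-comp 42° ↑ +222°: 126 + 222 = 348°
triadic ↑ +120°: 348 + 120 = 468 → 468 − 360 = 108°

108°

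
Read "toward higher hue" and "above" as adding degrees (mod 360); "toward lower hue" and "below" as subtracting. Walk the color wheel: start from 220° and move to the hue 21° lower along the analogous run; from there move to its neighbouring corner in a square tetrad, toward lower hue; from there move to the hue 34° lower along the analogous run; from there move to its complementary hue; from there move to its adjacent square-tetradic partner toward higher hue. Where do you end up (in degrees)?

−21° (analog 21° ↓): 220 − 21 = 199°
−90° (square ↓): 199 − 90 = 109°
−34° (analog 34° ↓): 109 − 34 = 75°
+180° (complement): 75 + 180 = 255°
+90° (square ↑): 255 + 90 = 345°

345°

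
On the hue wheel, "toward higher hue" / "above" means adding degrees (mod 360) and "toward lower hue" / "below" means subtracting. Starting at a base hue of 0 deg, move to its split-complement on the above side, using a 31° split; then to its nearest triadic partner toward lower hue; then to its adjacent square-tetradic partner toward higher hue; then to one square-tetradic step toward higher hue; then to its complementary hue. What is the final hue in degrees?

split-comp 31° ↑ +211°: 0 + 211 = 211°
triadic ↓ −120°: 211 − 120 = 91°
square ↑ +90°: 91 + 90 = 181°
square ↑ +90°: 181 + 90 = 271°
complement +180°: 271 + 180 = 451 → 451 − 360 = 91°

91°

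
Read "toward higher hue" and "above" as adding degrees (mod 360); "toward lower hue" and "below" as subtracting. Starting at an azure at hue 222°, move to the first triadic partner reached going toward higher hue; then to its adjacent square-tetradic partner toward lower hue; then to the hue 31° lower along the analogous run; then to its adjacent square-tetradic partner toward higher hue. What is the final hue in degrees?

+120° (triadic ↑): 222 + 120 = 342°
−90° (square ↓): 342 − 90 = 252°
−31° (analog 31° ↓): 252 − 31 = 221°
+90° (square ↑): 221 + 90 = 311°

311°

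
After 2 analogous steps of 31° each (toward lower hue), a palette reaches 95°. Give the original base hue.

157°

2 steps of 31° (toward lower hue) give a net shift of −62°.
Start = end − shift: 95 + 62 = 157°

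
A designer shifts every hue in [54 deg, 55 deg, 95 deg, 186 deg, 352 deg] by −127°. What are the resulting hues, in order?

54 − 127 = -73 → -73 + 360 = 287°
55 − 127 = -72 → -72 + 360 = 288°
95 − 127 = -32 → -32 + 360 = 328°
186 − 127 = 59°
352 − 127 = 225°

287°, 288°, 328°, 59°, 225°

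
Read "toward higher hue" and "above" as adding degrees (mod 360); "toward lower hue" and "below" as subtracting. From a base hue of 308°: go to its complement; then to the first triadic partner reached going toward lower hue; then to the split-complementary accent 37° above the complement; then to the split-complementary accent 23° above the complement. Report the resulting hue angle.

68°

308 + 180 = 488 → 488 − 360 = 128°   (complement)
128 − 120 = 8°   (triadic ↓)
8 + 217 = 225°   (split-comp 37° ↑)
225 + 203 = 428 → 428 − 360 = 68°   (split-comp 23° ↑)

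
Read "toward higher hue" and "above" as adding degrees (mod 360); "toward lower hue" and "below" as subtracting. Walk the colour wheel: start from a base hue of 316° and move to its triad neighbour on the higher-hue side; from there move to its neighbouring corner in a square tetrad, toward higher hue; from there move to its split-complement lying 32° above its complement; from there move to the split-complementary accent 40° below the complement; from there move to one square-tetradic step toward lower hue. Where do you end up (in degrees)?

+120° (triadic ↑): 316 + 120 = 436 → 436 − 360 = 76°
+90° (square ↑): 76 + 90 = 166°
+212° (split-comp 32° ↑): 166 + 212 = 378 → 378 − 360 = 18°
+140° (split-comp 40° ↓): 18 + 140 = 158°
−90° (square ↓): 158 − 90 = 68°

68°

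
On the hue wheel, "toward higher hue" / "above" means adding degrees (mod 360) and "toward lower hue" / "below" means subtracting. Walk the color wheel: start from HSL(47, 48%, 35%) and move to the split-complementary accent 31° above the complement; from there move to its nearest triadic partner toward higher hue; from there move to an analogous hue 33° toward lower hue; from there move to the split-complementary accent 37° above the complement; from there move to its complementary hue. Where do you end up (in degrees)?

22°

+211° (split-comp 31° ↑): 47 + 211 = 258°
+120° (triadic ↑): 258 + 120 = 378 → 378 − 360 = 18°
−33° (analog 33° ↓): 18 − 33 = -15 → -15 + 360 = 345°
+217° (split-comp 37° ↑): 345 + 217 = 562 → 562 − 360 = 202°
+180° (complement): 202 + 180 = 382 → 382 − 360 = 22°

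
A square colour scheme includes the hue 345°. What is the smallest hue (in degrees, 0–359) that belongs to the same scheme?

A square tetradic scheme places four hues every 90°.
The full set through 345° is {75°, 165°, 255°, 345°}.

75°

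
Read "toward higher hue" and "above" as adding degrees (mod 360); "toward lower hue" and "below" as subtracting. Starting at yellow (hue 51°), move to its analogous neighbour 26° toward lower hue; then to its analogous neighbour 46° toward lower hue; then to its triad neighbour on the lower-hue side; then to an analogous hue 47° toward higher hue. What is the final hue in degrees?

−26° (analog 26° ↓): 51 − 26 = 25°
−46° (analog 46° ↓): 25 − 46 = -21 → -21 + 360 = 339°
−120° (triadic ↓): 339 − 120 = 219°
+47° (analog 47° ↑): 219 + 47 = 266°

266°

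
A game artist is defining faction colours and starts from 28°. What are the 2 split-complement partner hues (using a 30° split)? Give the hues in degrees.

178° and 238°

Complement of 28°: 28 + 180 = 208°
208 − 30 = 178°
208 + 30 = 238°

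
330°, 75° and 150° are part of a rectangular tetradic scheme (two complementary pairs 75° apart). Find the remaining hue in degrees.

255°

A rectangular tetradic uses two complementary pairs 75° apart: offsets 0°, 75°, 180°, 255°.
Among {75°, 150°, 330°}, 330° and 150° are a 180° pair.
The remaining hue 75° needs its own complement: 75 + 180 = 255°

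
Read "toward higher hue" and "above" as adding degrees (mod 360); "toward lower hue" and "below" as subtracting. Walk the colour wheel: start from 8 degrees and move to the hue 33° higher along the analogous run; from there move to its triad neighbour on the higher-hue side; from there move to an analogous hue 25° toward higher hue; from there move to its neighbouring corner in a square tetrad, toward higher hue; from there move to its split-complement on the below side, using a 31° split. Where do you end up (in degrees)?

8 + 33 = 41°   (analog 33° ↑)
41 + 120 = 161°   (triadic ↑)
161 + 25 = 186°   (analog 25° ↑)
186 + 90 = 276°   (square ↑)
276 + 149 = 425 → 425 − 360 = 65°   (split-comp 31° ↓)

65°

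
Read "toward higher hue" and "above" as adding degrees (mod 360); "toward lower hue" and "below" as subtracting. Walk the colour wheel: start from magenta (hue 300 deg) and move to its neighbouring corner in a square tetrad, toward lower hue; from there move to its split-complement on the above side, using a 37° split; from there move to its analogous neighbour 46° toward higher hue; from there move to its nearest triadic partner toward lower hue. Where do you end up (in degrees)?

−90° (square ↓): 300 − 90 = 210°
+217° (split-comp 37° ↑): 210 + 217 = 427 → 427 − 360 = 67°
+46° (analog 46° ↑): 67 + 46 = 113°
−120° (triadic ↓): 113 − 120 = -7 → -7 + 360 = 353°

353°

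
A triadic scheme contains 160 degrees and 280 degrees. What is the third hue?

40°

A triad spaces three hues 120° apart.
The full set is {40°, 160°, 280°}.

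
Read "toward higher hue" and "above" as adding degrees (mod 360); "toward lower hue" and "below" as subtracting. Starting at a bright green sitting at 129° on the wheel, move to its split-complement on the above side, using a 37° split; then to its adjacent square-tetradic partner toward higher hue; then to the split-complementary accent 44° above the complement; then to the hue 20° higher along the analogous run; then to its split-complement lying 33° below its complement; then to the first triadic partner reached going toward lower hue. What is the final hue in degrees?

129 + 217 = 346°   (split-comp 37° ↑)
346 + 90 = 436 → 436 − 360 = 76°   (square ↑)
76 + 224 = 300°   (split-comp 44° ↑)
300 + 20 = 320°   (analog 20° ↑)
320 + 147 = 467 → 467 − 360 = 107°   (split-comp 33° ↓)
107 − 120 = -13 → -13 + 360 = 347°   (triadic ↓)

347°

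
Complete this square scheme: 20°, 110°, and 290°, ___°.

A square tetradic scheme places four hues every 90°.
The full set through 20° is {20°, 110°, 200°, 290°}.
Given {20°, 110°, 290°}, the missing hue is 200°.

200°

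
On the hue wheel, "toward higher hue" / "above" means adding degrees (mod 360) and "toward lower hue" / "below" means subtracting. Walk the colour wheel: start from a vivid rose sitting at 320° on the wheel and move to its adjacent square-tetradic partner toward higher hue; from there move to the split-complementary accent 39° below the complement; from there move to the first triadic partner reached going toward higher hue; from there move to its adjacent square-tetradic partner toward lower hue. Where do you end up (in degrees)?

221°

320 + 90 = 410 → 410 − 360 = 50°   (square ↑)
50 + 141 = 191°   (split-comp 39° ↓)
191 + 120 = 311°   (triadic ↑)
311 − 90 = 221°   (square ↓)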